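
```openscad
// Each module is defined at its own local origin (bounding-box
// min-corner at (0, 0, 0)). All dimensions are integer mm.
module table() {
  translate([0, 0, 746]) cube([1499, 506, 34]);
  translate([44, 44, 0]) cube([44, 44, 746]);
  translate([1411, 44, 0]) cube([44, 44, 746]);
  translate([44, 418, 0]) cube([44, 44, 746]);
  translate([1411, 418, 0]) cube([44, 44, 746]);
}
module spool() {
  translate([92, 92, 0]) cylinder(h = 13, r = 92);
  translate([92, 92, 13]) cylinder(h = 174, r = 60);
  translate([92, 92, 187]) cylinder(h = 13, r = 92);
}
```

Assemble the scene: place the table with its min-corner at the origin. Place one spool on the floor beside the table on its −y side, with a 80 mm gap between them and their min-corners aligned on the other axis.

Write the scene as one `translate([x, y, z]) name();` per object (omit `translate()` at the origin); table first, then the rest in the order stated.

table();
translate([0, -264, 0]) spool();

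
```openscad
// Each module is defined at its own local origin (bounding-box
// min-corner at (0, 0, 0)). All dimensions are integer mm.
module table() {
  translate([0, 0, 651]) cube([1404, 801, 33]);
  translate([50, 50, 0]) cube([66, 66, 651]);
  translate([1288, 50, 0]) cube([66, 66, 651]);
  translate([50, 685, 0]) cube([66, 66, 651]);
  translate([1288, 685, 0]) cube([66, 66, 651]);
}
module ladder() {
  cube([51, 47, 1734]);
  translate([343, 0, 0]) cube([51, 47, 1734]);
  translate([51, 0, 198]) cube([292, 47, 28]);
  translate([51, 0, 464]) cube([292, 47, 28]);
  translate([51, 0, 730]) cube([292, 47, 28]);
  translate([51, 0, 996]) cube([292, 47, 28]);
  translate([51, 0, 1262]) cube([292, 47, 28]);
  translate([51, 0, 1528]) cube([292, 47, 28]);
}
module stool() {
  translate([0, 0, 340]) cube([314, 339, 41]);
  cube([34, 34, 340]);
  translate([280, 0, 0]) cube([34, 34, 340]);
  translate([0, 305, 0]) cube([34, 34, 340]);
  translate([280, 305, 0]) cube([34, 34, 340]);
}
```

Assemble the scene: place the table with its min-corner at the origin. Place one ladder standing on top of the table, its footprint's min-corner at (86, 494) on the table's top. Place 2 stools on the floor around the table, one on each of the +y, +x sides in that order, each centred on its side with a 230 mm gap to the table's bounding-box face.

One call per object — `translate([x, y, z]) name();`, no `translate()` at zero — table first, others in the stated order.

table();
translate([86, 494, 684]) ladder();
translate([545, 1031, 0]) stool();
translate([1634, 231, 0]) stool();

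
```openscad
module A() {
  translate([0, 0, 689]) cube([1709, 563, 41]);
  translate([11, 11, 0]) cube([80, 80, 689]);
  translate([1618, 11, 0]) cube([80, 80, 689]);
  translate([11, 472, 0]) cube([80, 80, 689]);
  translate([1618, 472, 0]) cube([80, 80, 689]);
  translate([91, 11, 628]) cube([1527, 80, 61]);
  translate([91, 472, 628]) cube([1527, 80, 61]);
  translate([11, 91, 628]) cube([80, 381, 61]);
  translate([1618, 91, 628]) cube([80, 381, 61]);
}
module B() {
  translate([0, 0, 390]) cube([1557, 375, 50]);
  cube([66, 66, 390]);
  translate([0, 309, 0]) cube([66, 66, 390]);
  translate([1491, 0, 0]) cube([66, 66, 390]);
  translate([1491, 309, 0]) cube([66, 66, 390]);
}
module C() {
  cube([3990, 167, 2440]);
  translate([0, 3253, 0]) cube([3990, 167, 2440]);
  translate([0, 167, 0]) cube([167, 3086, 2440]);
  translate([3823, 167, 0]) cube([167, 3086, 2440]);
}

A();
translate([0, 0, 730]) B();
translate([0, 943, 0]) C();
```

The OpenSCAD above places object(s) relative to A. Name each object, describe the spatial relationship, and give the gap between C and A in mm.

The house frame's nearest face is 380 mm from the table's +y face.

A is a table. B is a bench. C is a house frame. The bench is on top of the table. The house frame is on the floor beside the table on its +y side. The gap between the house frame and the table is 380 mm.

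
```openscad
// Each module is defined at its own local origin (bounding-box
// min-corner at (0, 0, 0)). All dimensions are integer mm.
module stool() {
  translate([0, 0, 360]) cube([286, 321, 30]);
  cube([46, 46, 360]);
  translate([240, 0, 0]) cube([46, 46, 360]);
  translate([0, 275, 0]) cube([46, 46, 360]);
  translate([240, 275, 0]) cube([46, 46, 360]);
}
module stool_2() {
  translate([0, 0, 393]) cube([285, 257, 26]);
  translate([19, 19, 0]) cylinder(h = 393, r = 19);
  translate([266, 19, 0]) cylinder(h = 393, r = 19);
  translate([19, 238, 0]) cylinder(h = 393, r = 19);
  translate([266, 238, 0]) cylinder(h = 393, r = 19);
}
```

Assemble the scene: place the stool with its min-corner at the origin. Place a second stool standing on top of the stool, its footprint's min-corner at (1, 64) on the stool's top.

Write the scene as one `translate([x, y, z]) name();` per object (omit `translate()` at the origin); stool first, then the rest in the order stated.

stool();
translate([1, 64, 390]) stool_2();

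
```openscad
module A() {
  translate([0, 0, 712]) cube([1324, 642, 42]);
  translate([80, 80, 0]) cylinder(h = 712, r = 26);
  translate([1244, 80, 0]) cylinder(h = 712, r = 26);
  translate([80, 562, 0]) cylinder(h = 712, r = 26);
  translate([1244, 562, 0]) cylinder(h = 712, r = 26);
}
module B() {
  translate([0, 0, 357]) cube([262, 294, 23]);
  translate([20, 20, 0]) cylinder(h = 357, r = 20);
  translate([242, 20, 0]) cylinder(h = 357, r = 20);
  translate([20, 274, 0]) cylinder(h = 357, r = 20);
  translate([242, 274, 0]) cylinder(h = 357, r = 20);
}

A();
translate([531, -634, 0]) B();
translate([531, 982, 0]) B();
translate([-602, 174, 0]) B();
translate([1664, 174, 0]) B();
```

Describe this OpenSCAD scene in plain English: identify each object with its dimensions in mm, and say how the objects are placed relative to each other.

A is a rectangular dining table. The top is 1324×642×42 mm with its upper surface at z = 754 mm. It stands on four round legs of 52 mm diameter, each leg's bounding box inset 54 mm from the nearest pair of top edges, running from the floor to the underside of the top.

B is a four-legged stool. The seat is 262×294 mm, 23 mm thick, top at z = 380 mm. It stands on four round legs, each 40 mm in diameter, from z = 0 to the seat underside, each leg's axis is inset half a diameter from the nearest pair of seat edges (so the leg's bounding box is flush with the corner).

Four stools sit around the table at the −y, +y, −x, +x sides.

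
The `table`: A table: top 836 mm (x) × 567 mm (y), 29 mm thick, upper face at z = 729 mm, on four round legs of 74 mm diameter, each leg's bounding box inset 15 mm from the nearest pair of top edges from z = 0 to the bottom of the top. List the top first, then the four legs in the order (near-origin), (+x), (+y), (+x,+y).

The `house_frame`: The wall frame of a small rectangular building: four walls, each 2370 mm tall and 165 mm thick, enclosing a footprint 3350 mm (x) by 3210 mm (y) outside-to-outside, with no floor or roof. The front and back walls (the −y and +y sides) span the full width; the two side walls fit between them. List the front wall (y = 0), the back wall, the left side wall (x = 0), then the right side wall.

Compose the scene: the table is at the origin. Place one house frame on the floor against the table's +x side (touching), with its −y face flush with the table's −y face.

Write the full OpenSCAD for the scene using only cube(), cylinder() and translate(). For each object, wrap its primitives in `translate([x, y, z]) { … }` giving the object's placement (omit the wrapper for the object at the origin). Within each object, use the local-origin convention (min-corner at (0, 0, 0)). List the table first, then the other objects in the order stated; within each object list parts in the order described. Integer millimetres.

translate([0, 0, 700]) cube([836, 567, 29]);
translate([52, 52, 0]) cylinder(h = 700, r = 37);
translate([784, 52, 0]) cylinder(h = 700, r = 37);
translate([52, 515, 0]) cylinder(h = 700, r = 37);
translate([784, 515, 0]) cylinder(h = 700, r = 37);
translate([836, 0, 0]) {
  cube([3350, 165, 2370]);
  translate([0, 3045, 0]) cube([3350, 165, 2370]);
  translate([0, 165, 0]) cube([165, 2880, 2370]);
  translate([3185, 165, 0]) cube([165, 2880, 2370]);
}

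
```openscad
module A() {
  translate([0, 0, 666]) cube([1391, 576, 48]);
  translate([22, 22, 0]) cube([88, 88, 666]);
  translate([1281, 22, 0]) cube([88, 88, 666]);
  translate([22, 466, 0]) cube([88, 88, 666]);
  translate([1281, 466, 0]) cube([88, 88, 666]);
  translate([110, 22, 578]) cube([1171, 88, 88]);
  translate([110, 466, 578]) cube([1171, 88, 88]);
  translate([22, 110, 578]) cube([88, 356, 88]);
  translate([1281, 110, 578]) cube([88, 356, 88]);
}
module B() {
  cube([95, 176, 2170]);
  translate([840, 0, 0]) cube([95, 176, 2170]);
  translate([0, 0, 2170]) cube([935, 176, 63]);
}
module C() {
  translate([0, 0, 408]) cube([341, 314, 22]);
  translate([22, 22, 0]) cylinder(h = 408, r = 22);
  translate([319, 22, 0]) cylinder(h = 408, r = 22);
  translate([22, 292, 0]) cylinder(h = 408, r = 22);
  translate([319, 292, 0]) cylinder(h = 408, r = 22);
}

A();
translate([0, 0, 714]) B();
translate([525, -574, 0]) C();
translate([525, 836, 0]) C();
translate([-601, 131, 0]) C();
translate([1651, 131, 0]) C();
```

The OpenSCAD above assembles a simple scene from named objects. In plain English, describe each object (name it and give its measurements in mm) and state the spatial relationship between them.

A is a table: top 1391 mm (x) × 576 mm (y), 48 mm thick, upper face at z = 714 mm, on four 88×88 mm square legs, each inset 22 mm from the nearest pair of top edges, running from z = 0 to the bottom of the top. Four apron rails, 88 mm thick and 88 mm tall, run between adjacent legs with their top edges flush with the underside of the top and their outer faces flush with the legs' outer faces.

B is a rectangular door frame: two vertical jambs of 95×176 mm section, 2170 mm tall, with a clear opening 745 mm wide between their inner faces. A header 63 mm tall and 176 mm deep lies on top of the jambs and spans the full outside width.

C is a four-legged stool. The seat is a 341×314×22 mm slab whose top surface is at z = 430 mm; four round legs, each 44 mm in diameter, run from the floor (z = 0) to the underside of the seat, each leg's axis is inset half a diameter from the nearest pair of seat edges (so the leg's bounding box is flush with the corner).

The door frame is on top of the table. Four stools sit around the table at the −y, +y, −x, +x sides.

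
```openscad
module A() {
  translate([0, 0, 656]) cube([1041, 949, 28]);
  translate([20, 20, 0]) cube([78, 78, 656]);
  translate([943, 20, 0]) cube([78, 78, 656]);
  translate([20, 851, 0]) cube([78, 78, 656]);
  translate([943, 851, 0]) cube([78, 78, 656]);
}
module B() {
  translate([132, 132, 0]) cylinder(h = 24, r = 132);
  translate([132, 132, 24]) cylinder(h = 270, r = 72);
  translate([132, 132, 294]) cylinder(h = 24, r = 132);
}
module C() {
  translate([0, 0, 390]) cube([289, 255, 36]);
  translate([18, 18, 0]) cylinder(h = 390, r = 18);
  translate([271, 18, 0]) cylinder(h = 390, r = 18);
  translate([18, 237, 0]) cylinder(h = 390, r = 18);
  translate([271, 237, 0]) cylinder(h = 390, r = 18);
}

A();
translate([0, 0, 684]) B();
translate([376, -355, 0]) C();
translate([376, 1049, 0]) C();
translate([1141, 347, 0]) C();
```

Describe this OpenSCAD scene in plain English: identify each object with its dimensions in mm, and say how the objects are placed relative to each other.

A is a table with a 1041×949 mm rectangular top, 28 mm thick, top surface at z = 684 mm, supported by four 78×78 mm square legs, each inset 20 mm from the nearest pair of top edges, running from the floor.

B is a spool: two coaxial disc flanges of radius 132 mm and thickness 24 mm, joined by a core cylinder of radius 72 mm and height 270 mm. The lower flange rests on z = 0 and the three cylinders share a vertical axis.

C is a four-legged stool. The seat is 289×255 mm, 36 mm thick, top at z = 426 mm. It stands on four round legs, each 36 mm in diameter, from z = 0 to the seat underside, each leg's axis is inset half a diameter from the nearest pair of seat edges (so the leg's bounding box is flush with the corner).

The spool is on top of the table. Three stools sit around the table at the −y, +y, +x sides.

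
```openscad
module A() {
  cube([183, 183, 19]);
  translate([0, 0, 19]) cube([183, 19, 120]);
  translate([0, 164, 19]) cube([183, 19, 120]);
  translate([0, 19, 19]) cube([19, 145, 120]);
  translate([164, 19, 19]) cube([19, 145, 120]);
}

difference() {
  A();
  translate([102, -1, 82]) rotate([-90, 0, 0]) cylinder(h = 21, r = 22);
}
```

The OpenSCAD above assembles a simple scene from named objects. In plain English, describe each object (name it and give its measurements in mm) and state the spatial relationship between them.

A is an open storage box with external size 183×183×139 mm and wall thickness 19 mm (the base is also 19 mm thick). The base covers the whole footprint; the four walls stand on the base, with the y-facing walls full-width and the x-facing walls fitting between their inner faces.

The open box has a circular hole of radius 22 mm through its front wall, centred at (x = 102, z = 82).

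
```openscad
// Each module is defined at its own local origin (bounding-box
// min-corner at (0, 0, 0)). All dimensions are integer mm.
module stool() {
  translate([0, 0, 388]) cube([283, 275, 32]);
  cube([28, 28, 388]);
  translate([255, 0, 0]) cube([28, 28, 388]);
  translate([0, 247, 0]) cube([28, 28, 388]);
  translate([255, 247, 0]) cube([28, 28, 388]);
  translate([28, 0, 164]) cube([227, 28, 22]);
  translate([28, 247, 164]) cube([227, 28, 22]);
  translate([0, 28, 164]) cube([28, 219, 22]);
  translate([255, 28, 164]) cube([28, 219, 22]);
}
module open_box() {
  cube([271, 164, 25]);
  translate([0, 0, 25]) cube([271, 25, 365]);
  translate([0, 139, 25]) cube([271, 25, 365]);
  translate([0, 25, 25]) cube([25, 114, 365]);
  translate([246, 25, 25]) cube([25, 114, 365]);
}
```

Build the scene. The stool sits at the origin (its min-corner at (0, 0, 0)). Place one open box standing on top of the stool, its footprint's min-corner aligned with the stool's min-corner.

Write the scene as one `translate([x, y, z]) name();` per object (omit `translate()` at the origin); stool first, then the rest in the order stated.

stool();
translate([0, 0, 420]) open_box();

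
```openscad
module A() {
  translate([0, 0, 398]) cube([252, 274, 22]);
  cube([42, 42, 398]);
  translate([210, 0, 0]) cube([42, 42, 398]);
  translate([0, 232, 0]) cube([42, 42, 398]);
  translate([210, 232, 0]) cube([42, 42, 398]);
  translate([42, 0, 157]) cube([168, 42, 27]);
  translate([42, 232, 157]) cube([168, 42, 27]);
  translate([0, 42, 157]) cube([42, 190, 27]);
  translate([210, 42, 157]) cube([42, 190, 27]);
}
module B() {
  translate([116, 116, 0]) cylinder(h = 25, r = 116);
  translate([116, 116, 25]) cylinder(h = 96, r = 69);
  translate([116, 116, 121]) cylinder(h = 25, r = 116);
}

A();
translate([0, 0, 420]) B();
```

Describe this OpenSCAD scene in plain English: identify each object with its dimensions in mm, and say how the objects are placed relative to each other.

A is a simple wooden stool: a rectangular seat 252 mm (x) by 274 mm (y), 22 mm thick, top face at z = 420 mm, on four square legs, each 42×42 mm in cross-section. The legs rest on z = 0, each flush with a corner of the seat. Four stretchers, 42 mm wide and 27 mm tall, connect adjacent legs with their undersides at z = 157 mm, each running between the inner faces of the legs it joins and aligned with the legs' outer faces on the other axis.

B is a spool: two coaxial disc flanges of radius 116 mm and thickness 25 mm, joined by a core cylinder of radius 69 mm and height 96 mm. The lower flange rests on z = 0 and the three cylinders share a vertical axis.

The spool is on top of the stool.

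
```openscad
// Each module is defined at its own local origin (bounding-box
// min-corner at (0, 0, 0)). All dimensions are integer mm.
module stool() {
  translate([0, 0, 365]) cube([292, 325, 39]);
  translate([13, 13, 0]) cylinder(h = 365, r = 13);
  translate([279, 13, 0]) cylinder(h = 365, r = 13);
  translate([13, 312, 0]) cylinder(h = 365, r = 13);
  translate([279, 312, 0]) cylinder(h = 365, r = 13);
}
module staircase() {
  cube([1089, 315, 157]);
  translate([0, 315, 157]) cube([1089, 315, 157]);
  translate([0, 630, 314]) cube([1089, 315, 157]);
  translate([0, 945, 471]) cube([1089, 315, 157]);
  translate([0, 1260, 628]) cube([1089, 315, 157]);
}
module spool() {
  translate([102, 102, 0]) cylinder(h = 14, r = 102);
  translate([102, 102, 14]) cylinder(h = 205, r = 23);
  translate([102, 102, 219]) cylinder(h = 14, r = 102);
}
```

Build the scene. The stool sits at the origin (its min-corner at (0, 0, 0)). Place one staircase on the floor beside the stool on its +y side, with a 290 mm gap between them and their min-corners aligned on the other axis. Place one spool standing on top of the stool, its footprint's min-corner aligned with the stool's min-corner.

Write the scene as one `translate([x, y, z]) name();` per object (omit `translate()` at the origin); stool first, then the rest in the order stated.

stool();
translate([0, 615, 0]) staircase();
translate([0, 0, 404]) spool();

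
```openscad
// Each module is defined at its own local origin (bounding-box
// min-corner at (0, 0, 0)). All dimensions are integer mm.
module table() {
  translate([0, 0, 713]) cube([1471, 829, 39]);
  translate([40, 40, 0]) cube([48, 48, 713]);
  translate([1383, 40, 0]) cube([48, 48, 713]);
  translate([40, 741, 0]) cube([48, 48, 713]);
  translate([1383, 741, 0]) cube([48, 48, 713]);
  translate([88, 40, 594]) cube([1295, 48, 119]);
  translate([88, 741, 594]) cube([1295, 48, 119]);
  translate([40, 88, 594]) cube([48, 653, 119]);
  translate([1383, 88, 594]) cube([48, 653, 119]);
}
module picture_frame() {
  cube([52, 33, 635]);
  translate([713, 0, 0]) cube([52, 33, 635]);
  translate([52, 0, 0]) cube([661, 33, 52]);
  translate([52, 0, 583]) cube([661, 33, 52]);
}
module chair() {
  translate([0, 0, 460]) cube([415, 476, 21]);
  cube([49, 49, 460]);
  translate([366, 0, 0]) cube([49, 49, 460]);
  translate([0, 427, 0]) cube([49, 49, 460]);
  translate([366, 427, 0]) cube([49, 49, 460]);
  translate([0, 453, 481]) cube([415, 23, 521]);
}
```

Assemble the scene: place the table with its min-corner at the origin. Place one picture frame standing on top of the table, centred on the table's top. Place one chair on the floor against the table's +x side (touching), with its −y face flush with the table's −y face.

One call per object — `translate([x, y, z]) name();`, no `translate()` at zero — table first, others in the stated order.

table();
translate([353, 398, 752]) picture_frame();
translate([1471, 0, 0]) chair();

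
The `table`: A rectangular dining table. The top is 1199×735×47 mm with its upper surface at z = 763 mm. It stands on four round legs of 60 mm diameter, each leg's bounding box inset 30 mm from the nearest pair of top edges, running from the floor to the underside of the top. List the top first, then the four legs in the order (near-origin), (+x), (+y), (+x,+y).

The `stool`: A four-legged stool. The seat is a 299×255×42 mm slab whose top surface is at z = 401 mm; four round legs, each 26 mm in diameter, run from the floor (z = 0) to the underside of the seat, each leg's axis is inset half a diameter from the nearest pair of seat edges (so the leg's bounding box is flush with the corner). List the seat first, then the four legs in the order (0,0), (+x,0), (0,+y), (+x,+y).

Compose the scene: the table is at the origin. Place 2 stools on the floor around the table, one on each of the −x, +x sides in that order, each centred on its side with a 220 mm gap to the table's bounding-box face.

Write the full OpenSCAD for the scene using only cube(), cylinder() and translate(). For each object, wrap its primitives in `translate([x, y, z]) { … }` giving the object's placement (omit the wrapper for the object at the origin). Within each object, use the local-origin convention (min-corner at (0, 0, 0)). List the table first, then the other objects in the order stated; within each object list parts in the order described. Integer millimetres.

translate([0, 0, 716]) cube([1199, 735, 47]);
translate([60, 60, 0]) cylinder(h = 716, r = 30);
translate([1139, 60, 0]) cylinder(h = 716, r = 30);
translate([60, 675, 0]) cylinder(h = 716, r = 30);
translate([1139, 675, 0]) cylinder(h = 716, r = 30);
translate([-519, 240, 0]) {
  translate([0, 0, 359]) cube([299, 255, 42]);
  translate([13, 13, 0]) cylinder(h = 359, r = 13);
  translate([286, 13, 0]) cylinder(h = 359, r = 13);
  translate([13, 242, 0]) cylinder(h = 359, r = 13);
  translate([286, 242, 0]) cylinder(h = 359, r = 13);
}
translate([1419, 240, 0]) {
  translate([0, 0, 359]) cube([299, 255, 42]);
  translate([13, 13, 0]) cylinder(h = 359, r = 13);
  translate([286, 13, 0]) cylinder(h = 359, r = 13);
  translate([13, 242, 0]) cylinder(h = 359, r = 13);
  translate([286, 242, 0]) cylinder(h = 359, r = 13);
}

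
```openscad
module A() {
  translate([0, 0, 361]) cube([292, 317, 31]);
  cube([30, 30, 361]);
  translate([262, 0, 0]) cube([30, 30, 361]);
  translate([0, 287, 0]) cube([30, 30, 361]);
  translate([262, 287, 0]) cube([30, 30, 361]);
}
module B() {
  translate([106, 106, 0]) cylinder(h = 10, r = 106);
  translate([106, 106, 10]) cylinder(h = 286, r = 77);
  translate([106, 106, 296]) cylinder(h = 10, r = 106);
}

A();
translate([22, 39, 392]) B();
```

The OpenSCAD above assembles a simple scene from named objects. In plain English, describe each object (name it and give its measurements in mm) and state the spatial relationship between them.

A is a four-legged stool. The seat is a 292×317×31 mm slab whose top surface is at z = 392 mm; four square legs, each 30×30 mm in cross-section, run from the floor (z = 0) to the underside of the seat, each flush with a corner of the seat.

B is a spool: two coaxial disc flanges of radius 106 mm and thickness 10 mm, joined by a core cylinder of radius 77 mm and height 286 mm. The lower flange rests on z = 0 and the three cylinders share a vertical axis.

The spool is on top of the stool.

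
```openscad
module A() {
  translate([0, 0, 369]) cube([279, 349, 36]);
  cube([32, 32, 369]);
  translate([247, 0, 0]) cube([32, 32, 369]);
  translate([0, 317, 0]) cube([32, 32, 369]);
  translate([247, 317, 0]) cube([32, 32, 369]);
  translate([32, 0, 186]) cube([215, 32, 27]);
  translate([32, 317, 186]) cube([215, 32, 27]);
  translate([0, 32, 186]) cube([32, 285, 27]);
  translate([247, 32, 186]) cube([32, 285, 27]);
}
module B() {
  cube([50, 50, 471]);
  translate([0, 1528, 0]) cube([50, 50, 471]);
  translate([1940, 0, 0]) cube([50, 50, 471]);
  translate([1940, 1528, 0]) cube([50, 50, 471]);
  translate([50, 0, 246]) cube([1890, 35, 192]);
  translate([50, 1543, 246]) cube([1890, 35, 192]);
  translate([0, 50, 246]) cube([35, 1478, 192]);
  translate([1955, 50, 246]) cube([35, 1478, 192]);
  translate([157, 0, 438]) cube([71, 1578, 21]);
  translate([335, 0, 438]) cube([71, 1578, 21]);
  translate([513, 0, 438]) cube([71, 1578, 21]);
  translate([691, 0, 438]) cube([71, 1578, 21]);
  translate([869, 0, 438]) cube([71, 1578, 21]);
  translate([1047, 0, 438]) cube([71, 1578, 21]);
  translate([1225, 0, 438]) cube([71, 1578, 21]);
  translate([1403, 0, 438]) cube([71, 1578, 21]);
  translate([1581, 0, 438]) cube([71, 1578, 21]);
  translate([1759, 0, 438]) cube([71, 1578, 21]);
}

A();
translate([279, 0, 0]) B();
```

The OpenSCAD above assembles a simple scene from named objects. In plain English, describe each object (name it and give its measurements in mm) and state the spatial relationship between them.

A is a simple wooden stool: a rectangular seat 279 mm (x) by 349 mm (y), 36 mm thick, top face at z = 405 mm, on four square legs, each 32×32 mm in cross-section. The legs rest on z = 0, each flush with a corner of the seat. Four stretchers, 32 mm wide and 27 mm tall, connect adjacent legs with their undersides at z = 186 mm, each running between the inner faces of the legs it joins and aligned with the legs' outer faces on the other axis.

B is a bed frame 1990 mm long (x) by 1578 mm wide (y). Four 50×50 mm corner posts, 471 mm tall, at the corners of the footprint. Four rails of 35 mm thickness and 192 mm height run between adjacent posts with their undersides at z = 246 mm, their outer faces flush with the outside of the frame (the two x-running rails run between the posts' inner faces; the two y-running rails run between the posts' inner faces). 10 slats, each 71 mm wide (x) and 21 mm thick, lie across the top of the two x-running rails, running the full 1578 mm width of the frame in y; the slats are evenly spaced along x between the inner faces of the end posts with equal gaps (rounded down to the nearest mm) at the −x end and between each pair — any rounding remainder accumulates at the +x end.

The bed frame is against the stool's +x side, with their −y faces flush.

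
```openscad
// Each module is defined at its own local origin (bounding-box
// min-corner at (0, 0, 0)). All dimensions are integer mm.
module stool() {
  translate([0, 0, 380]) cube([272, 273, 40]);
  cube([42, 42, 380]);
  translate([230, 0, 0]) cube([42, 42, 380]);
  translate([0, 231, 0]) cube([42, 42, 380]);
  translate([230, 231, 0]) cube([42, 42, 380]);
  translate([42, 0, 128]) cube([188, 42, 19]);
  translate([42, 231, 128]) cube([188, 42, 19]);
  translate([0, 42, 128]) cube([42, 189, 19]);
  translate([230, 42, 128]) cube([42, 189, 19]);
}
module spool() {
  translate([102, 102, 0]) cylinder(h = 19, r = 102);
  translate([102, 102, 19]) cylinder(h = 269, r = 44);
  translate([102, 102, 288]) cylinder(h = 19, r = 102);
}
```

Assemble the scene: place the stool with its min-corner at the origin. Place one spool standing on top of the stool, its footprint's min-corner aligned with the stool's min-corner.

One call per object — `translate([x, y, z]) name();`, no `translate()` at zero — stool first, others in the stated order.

stool();
translate([0, 0, 420]) spool();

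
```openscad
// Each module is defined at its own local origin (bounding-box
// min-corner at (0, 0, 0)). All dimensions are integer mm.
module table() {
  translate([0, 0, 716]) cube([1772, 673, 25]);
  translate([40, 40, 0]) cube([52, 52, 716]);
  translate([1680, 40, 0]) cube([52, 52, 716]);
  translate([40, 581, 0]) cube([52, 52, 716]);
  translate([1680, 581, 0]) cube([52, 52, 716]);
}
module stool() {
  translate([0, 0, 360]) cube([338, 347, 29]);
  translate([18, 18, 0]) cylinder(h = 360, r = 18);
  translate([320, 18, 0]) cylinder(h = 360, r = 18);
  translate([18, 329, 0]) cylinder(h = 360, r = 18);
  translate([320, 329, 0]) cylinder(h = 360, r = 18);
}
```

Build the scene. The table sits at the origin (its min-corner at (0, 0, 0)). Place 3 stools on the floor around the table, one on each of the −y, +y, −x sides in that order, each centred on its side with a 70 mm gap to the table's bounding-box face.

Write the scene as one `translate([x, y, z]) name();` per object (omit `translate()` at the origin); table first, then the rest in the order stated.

table();
translate([717, -417, 0]) stool();
translate([717, 743, 0]) stool();
translate([-408, 163, 0]) stool();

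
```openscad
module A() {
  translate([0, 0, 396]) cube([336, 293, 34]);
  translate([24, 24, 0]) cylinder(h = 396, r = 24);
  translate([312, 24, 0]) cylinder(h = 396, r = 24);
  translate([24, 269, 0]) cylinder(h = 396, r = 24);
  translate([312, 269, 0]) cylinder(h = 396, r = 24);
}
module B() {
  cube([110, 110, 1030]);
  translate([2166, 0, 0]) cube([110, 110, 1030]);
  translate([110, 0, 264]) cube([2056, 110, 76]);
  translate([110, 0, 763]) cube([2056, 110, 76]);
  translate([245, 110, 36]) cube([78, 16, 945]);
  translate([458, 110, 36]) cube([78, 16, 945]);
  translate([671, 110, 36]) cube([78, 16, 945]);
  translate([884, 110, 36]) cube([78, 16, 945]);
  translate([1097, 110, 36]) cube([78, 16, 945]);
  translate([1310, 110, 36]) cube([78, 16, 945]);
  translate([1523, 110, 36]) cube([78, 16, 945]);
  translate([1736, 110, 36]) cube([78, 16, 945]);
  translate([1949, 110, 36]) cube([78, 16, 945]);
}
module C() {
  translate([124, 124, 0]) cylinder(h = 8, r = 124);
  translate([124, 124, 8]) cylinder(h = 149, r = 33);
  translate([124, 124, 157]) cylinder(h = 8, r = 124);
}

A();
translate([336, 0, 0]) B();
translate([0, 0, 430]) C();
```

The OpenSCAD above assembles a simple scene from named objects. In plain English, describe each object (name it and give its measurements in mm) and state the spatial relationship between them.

A is a simple wooden stool: a rectangular seat 336 mm (x) by 293 mm (y), 34 mm thick, top face at z = 430 mm, on four round legs, each 48 mm in diameter. The legs rest on z = 0, each leg's axis is inset half a diameter from the nearest pair of seat edges (so the leg's bounding box is flush with the corner).

B is a fence section. Two 110×110 mm posts, 1030 mm tall, stand on the floor with a clear span of 2056 mm between their inner faces. Two horizontal rails of 110×76 mm section span the gap between the posts with their undersides at z = 264 mm and z = 763 mm, flush with the posts' −y face. 9 pickets, each 78 mm wide, 16 mm thick and 945 mm tall, are fixed to the +y face of the rails with their bottoms at z = 36 mm, evenly spaced across the span with equal gaps (rounded down to the nearest mm) at the −x end and between each pair — any rounding remainder accumulates at the +x end.

C is a spool: two coaxial disc flanges of radius 124 mm and thickness 8 mm, joined by a core cylinder of radius 33 mm and height 149 mm. The lower flange rests on z = 0 and the three cylinders share a vertical axis.

The fence section is against the stool's +x side, with their −y faces flush. The spool is on top of the stool.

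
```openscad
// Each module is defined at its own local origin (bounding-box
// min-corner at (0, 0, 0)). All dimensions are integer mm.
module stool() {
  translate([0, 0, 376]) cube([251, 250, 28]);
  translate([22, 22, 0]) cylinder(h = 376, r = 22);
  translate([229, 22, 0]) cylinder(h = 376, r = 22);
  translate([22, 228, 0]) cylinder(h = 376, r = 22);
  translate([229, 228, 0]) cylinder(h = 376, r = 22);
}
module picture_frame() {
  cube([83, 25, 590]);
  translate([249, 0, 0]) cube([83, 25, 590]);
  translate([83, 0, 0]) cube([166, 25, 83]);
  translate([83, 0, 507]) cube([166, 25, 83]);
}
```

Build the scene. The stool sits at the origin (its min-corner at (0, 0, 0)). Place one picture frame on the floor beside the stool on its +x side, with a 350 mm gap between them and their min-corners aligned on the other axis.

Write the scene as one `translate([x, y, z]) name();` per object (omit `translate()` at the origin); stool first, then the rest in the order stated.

stool();
translate([601, 0, 0]) picture_frame();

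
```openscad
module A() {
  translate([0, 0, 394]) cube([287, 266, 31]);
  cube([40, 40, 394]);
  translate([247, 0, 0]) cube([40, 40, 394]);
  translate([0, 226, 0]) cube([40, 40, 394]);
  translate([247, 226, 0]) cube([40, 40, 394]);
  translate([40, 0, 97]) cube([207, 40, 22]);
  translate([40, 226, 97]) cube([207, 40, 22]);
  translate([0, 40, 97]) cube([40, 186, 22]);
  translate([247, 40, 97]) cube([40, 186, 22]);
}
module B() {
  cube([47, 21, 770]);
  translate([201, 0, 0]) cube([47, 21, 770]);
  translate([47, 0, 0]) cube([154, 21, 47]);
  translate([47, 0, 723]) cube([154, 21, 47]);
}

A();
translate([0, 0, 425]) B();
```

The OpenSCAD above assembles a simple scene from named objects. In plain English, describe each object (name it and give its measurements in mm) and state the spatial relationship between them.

A is a four-legged stool. The seat is a 287×266×31 mm slab whose top surface is at z = 425 mm; four square legs, each 40×40 mm in cross-section, run from the floor (z = 0) to the underside of the seat, each flush with a corner of the seat. Four stretchers, 40 mm wide and 22 mm tall, connect adjacent legs with their undersides at z = 97 mm, each running between the inner faces of the legs it joins and aligned with the legs' outer faces on the other axis.

B is a picture frame with a 154×676 mm rectangular opening (x by z) and a uniform 47 mm border on every side. Frame depth is 21 mm along y. It is built from two vertical stiles running the full outside height and two horizontal rails spanning the gap between the stiles.

The picture frame is on top of the stool.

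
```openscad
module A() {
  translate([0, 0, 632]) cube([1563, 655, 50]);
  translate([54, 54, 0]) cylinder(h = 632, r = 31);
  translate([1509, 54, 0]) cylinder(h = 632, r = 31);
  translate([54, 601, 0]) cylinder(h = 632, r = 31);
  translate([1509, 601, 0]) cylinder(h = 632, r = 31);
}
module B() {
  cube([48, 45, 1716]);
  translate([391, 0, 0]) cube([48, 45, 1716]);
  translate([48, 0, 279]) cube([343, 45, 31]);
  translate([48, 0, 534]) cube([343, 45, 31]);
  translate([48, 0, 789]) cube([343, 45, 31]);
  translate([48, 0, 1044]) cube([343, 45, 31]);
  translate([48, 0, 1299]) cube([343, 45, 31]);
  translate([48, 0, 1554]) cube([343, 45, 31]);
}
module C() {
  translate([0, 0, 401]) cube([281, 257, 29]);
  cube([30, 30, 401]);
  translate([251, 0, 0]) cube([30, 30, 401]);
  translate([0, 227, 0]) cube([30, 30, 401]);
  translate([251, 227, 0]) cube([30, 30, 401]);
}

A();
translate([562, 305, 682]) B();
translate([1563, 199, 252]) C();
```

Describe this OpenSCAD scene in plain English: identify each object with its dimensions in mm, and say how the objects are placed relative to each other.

A is a table with a 1563×655 mm rectangular top, 50 mm thick, top surface at z = 682 mm, supported by four round legs of 62 mm diameter, each leg's bounding box inset 23 mm from the nearest pair of top edges, running from the floor.

B is a wooden ladder with two side rails of 48×45 mm section and 1716 mm height, set 439 mm apart overall. Between them run 6 rectangular rungs (45 mm deep, 31 mm thick), front faces flush with the rails' −y face. The bottom of the first rung is 279 mm above the floor and each subsequent rung is 255 mm higher than the one below.

C is a four-legged stool. The seat is a 281×257×29 mm slab whose top surface is at z = 430 mm; four square legs, each 30×30 mm in cross-section, run from the floor (z = 0) to the underside of the seat, each flush with a corner of the seat.

The ladder is on top of the table, centred. The stool is beside the table with their tops flush at z = 682.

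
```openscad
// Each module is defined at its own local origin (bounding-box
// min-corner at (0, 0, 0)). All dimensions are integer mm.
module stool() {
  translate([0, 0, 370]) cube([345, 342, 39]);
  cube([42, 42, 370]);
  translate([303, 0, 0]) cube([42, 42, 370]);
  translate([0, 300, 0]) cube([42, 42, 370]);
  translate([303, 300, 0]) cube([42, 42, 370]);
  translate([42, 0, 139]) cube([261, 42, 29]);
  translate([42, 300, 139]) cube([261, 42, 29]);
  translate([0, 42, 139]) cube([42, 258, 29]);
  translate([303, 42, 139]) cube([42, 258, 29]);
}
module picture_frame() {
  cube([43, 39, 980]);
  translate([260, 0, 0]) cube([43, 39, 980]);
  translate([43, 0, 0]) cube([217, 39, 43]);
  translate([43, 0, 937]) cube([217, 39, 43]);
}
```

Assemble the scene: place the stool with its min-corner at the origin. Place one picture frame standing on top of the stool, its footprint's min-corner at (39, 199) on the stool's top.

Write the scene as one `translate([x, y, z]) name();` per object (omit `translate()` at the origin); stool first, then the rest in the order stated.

stool();
translate([39, 199, 409]) picture_frame();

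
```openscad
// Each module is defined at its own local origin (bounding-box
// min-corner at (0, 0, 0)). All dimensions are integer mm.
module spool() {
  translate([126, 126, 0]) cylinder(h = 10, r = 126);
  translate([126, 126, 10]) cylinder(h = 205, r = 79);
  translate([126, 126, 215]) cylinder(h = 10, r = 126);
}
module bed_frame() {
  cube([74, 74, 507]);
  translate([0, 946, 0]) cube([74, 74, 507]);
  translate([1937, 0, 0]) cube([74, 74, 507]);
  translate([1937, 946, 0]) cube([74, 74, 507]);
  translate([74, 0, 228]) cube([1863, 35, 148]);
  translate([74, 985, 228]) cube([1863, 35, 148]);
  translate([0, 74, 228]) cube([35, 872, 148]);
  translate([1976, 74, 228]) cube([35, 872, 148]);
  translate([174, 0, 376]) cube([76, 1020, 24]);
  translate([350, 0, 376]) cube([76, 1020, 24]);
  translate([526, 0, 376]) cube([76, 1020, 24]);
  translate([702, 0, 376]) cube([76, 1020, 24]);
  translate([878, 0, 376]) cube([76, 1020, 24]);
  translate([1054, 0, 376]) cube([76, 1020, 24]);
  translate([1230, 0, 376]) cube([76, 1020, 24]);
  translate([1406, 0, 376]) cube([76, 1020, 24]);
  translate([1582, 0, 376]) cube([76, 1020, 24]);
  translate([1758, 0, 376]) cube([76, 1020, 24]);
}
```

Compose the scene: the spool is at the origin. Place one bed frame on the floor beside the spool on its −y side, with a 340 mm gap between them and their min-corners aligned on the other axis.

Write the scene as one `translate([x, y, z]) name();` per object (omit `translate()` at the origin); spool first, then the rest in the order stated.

spool();
translate([0, -1360, 0]) bed_frame();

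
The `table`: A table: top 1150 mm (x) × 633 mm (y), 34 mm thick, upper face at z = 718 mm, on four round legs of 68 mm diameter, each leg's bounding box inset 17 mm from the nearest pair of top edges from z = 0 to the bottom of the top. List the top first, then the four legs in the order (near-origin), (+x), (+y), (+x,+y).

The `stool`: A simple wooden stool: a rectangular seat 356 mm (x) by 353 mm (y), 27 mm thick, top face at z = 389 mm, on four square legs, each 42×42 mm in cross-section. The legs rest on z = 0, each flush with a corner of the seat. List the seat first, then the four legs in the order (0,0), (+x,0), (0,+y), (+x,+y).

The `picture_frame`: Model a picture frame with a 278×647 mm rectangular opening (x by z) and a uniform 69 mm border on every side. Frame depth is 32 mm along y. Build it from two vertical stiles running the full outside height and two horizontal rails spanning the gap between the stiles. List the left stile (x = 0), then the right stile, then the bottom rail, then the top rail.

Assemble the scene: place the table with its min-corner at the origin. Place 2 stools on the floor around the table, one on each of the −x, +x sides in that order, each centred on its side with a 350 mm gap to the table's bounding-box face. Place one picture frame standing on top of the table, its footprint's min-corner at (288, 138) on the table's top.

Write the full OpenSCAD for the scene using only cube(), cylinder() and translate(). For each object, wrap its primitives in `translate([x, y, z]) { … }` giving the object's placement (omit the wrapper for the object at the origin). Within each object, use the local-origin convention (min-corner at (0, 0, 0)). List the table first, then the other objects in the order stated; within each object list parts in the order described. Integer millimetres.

translate([0, 0, 684]) cube([1150, 633, 34]);
translate([51, 51, 0]) cylinder(h = 684, r = 34);
translate([1099, 51, 0]) cylinder(h = 684, r = 34);
translate([51, 582, 0]) cylinder(h = 684, r = 34);
translate([1099, 582, 0]) cylinder(h = 684, r = 34);
translate([-706, 140, 0]) {
  translate([0, 0, 362]) cube([356, 353, 27]);
  cube([42, 42, 362]);
  translate([314, 0, 0]) cube([42, 42, 362]);
  translate([0, 311, 0]) cube([42, 42, 362]);
  translate([314, 311, 0]) cube([42, 42, 362]);
}
translate([1500, 140, 0]) {
  translate([0, 0, 362]) cube([356, 353, 27]);
  cube([42, 42, 362]);
  translate([314, 0, 0]) cube([42, 42, 362]);
  translate([0, 311, 0]) cube([42, 42, 362]);
  translate([314, 311, 0]) cube([42, 42, 362]);
}
translate([288, 138, 718]) {
  cube([69, 32, 785]);
  translate([347, 0, 0]) cube([69, 32, 785]);
  translate([69, 0, 0]) cube([278, 32, 69]);
  translate([69, 0, 716]) cube([278, 32, 69]);
}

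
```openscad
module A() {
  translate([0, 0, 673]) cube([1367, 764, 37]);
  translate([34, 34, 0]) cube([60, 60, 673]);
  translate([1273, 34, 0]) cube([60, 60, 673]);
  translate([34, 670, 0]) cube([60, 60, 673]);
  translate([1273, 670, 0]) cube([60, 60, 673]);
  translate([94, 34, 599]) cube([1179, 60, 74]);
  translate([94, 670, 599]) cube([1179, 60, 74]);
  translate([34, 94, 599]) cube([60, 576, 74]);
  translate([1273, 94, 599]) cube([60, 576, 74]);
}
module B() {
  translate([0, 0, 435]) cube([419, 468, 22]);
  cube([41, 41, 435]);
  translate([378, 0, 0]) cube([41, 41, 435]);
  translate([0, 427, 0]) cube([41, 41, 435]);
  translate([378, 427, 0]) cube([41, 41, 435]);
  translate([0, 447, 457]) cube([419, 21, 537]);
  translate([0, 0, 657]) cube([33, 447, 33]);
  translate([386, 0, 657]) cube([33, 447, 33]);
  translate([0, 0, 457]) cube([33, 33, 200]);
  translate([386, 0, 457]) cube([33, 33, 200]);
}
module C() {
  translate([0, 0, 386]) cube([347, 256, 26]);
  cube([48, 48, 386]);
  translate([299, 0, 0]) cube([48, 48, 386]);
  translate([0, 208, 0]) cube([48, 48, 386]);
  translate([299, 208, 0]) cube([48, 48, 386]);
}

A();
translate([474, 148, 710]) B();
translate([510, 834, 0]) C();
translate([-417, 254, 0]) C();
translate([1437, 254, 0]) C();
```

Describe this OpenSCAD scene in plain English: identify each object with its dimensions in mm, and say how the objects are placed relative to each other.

A is a table: top 1367 mm (x) × 764 mm (y), 37 mm thick, upper face at z = 710 mm, on four 60×60 mm square legs, each inset 34 mm from the nearest pair of top edges, running from z = 0 to the bottom of the top. Four apron rails, 60 mm thick and 74 mm tall, run between adjacent legs with their top edges flush with the underside of the top and their outer faces flush with the legs' outer faces.

B is a chair: 419×468 mm seat, 22 mm thick, top at z = 457 mm, on four 41 mm square corner legs flush with the seat edges. A 21 mm thick backrest slab spans the full seat width, extending 537 mm above the seat top, its back face flush with the seat's +y edge. Two armrests of 33×33 mm section run along each side from the seat's front edge to the front of the backrest, top faces 233 mm above the seat top and outer faces flush with the seat's x-edges; a 33×33 mm post under the front of each armrest stands on the seat at the front corner.

C is a four-legged stool. The seat is 347×256 mm, 26 mm thick, top at z = 412 mm. It stands on four square legs, each 48×48 mm in cross-section, from z = 0 to the seat underside, each flush with a corner of the seat.

The chair is on top of the table, centred. Three stools sit around the table at the +y, −x, +x sides.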